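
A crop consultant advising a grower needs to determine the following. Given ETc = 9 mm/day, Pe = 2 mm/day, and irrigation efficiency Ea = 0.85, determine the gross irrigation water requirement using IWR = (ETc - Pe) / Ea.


IWR = (ETc - Pe) / Ea
    = (9 - 2) / 0.85
    = 7 / 0.85
    = 8.24 mm/day


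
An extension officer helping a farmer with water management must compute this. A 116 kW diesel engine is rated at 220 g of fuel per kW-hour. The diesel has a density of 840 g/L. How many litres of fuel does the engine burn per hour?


FC = P * BSFC / rho_fuel
   = 116 * 220 / 840
   = 25520 / 840
   = 30.38 L/h


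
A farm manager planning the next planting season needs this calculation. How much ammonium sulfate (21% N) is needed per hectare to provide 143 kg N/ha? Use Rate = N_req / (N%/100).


Rate = N_required / (N_content / 100)
     = 143 / (21 / 100)
     = 143 / 0.21
     = 680.95 kg/ha


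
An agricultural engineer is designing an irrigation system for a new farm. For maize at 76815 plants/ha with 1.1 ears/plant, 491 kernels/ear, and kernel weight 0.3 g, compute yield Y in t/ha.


Y = density * ears * kernels * kw
  = 76815 * 1.1 * 491 * 0.3 g/ha
  = 12446334.45 g/ha
  = 12446.33 kg/ha = 12.45 t/ha


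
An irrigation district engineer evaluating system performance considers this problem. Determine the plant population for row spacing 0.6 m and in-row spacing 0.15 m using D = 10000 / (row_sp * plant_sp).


D = 10000 / (row_sp * plant_sp)
  = 10000 / (0.6 * 0.15)
  = 10000 / 0.0900
  = 111111.11 plants/ha


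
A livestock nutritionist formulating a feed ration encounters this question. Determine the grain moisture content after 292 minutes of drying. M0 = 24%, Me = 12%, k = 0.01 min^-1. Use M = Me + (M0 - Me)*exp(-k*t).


M = Me + (M0 - Me) * e^(-k*t)
  = 12 + (24 - 12) * e^(-0.01*292)
  = 12 + 12 * e^(-2.920)
  = 12 + 12 * 0.05393
  = 12 + 0.6472
  = 12.65%


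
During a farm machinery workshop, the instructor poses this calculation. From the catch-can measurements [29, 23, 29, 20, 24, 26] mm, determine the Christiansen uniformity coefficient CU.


xbar = 151 / 6 = 25.167
sum|xi - xbar| = 17
CU = 100 * (1 - 17 / (6 * 25.167))
   = 100 * (1 - 0.1126)
   = 88.74%


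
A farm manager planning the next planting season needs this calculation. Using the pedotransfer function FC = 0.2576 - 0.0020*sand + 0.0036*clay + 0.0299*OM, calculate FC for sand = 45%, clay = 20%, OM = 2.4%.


FC = 0.2576 - 0.0020*45 + 0.0036*20 + 0.0299*2.4
   = 0.2576 - 0.0900 + 0.0720 + 0.0718
   = 0.3114


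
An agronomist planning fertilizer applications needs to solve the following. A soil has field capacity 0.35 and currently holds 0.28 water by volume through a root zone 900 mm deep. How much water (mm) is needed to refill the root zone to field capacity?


SMD = (FC - theta) * D
    = (0.35 - 0.28) * 900
    = 0.070 * 900
    = 63 mm


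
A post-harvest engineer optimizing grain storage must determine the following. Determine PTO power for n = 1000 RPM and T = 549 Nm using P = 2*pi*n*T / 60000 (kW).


P = 2*pi*n*T / 60000
  = 2*pi * 1000 * 549 / 60000
  = 3449468.73 / 60000
  = 57.49 kW


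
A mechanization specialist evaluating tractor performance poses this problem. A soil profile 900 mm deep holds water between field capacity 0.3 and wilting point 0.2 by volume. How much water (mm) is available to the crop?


AW = (FC - WP) * D
   = (0.3 - 0.2) * 900
   = 0.10 * 900
   = 90 mm


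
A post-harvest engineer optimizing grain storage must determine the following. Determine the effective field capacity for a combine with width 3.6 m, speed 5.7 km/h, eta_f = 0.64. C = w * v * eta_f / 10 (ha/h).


C = w * v * eta_f / 10
  = 3.6 * 5.7 * 0.64 / 10
  = 13.13 / 10
  = 1.31 ha/h


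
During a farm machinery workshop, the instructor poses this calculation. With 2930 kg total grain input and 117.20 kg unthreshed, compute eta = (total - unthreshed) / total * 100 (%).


eta = (total - unthreshed) / total * 100
    = (2930 - 117.20) / 2930 * 100
    = 2812.80 / 2930 * 100
    = 96%


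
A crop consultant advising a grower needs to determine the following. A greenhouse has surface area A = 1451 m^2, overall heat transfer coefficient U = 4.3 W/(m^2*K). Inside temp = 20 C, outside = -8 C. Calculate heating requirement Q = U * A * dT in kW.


dT = 20 - (-8) = 28 K
Q = U * A * dT
  = 4.3 * 1451 * 28
  = 174700.40 W = 174.70 kW


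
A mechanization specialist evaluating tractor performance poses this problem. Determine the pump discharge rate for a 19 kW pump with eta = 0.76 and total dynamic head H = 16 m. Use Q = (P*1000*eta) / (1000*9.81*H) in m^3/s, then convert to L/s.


Q = (P * 1000 * eta) / (rho * g * H)
  = (19 * 1000 * 0.76) / (1000 * 9.81 * 16)
  = 14440 / 156960
  = 0.09200 m^3/s = 92.00 L/s


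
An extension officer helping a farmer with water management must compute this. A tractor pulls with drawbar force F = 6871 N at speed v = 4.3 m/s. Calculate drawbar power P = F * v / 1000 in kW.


P = F * v / 1000
  = 6871 * 4.3 / 1000
  = 29545.30 / 1000
  = 29.55 kW


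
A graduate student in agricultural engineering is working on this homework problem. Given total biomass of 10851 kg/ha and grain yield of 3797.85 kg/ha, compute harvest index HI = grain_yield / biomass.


HI = grain_yield / biomass
   = 3797.85 / 10851
   = 0.35


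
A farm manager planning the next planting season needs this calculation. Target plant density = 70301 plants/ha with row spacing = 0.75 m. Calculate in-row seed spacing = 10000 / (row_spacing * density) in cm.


spacing = 10000 / (row_sp * density)
        = 10000 / (0.75 * 70301)
        = 10000 / 52725.75
        = 0.18966 m = 18.97 cm


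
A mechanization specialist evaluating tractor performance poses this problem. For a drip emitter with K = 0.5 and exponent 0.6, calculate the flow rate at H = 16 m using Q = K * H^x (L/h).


Q = K * H^x
  = 0.5 * 16^0.6
  = 0.5 * 5.2780
  = 2.64 L/h


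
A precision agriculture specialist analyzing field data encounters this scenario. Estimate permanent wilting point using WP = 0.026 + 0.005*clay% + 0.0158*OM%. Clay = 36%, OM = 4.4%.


WP = 0.026 + 0.005*36 + 0.0158*4.4
   = 0.026 + 0.1800 + 0.0695
   = 0.2755


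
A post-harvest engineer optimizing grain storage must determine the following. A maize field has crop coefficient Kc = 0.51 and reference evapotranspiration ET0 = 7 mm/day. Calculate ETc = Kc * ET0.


ETc = Kc * ET0
    = 0.51 * 7
    = 3.57 mm/day


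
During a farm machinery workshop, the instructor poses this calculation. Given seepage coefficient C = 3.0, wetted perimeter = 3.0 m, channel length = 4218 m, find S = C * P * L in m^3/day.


S = C * P * L
  = 3.0 * 3.0 * 4218
  = 37962 m^3/day


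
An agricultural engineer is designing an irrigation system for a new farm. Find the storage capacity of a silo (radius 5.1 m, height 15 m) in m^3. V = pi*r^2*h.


V = pi * r^2 * h
  = pi * 5.1^2 * 15
  = pi * 26.01 * 15
  = 1225.69 m^3


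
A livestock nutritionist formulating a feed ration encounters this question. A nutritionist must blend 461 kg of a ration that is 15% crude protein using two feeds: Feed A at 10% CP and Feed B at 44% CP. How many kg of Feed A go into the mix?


parts_A = CP_b - target = 44 - 15 = 29
parts_B = target - CP_a = 15 - 10 = 5
total_parts = 29 + 5 = 34
Feed A = 461 * 29 / 34 = 393.21 kg
Feed B = 461 * 5 / 34 = 67.79 kg

393.21 kg


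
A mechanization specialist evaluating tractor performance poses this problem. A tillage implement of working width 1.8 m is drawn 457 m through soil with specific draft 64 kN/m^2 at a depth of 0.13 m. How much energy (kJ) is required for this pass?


E = k * d * w * L
  = 64 * 0.13 * 1.8 * 457
  = 6844.03 kJ


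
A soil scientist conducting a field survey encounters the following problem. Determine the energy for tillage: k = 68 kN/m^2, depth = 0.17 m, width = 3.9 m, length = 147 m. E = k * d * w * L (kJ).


E = k * d * w * L
  = 68 * 0.17 * 3.9 * 147
  = 6627.35 kJ


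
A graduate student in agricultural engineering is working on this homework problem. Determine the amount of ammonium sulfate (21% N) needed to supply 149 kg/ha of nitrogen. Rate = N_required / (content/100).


Rate = N_required / (N_content / 100)
     = 149 / (21 / 100)
     = 149 / 0.21
     = 709.52 kg/ha


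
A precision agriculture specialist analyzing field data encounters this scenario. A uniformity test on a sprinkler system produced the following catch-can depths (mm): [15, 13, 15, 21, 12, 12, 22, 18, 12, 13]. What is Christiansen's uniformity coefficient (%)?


xbar = 153 / 10 = 15.300
sum|xi - xbar| = 30.200
CU = 100 * (1 - 30.200 / (10 * 15.300))
   = 100 * (1 - 0.1974)
   = 80.26%


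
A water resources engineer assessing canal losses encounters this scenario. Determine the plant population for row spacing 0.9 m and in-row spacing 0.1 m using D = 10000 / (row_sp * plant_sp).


D = 10000 / (row_sp * plant_sp)
  = 10000 / (0.9 * 0.1)
  = 10000 / 0.0900
  = 111111.11 plants/ha


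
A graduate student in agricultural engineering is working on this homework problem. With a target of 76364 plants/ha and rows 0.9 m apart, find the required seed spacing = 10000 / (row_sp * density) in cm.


spacing = 10000 / (row_sp * density)
        = 10000 / (0.9 * 76364)
        = 10000 / 68727.60
        = 0.14550 m = 14.55 cm


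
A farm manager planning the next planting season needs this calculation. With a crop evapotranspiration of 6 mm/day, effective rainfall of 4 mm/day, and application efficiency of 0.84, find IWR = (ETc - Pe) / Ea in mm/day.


IWR = (ETc - Pe) / Ea
    = (6 - 4) / 0.84
    = 2 / 0.84
    = 2.38 mm/day


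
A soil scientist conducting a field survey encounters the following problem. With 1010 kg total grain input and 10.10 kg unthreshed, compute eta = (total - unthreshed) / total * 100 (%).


eta = (total - unthreshed) / total * 100
    = (1010 - 10.10) / 1010 * 100
    = 999.90 / 1010 * 100
    = 99%


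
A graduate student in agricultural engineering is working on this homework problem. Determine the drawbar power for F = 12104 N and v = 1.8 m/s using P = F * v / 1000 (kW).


P = F * v / 1000
  = 12104 * 1.8 / 1000
  = 21787.20 / 1000
  = 21.79 kW


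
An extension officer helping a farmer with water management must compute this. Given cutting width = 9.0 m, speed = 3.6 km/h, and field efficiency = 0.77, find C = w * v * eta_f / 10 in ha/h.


C = w * v * eta_f / 10
  = 9.0 * 3.6 * 0.77 / 10
  = 24.95 / 10
  = 2.49 ha/h


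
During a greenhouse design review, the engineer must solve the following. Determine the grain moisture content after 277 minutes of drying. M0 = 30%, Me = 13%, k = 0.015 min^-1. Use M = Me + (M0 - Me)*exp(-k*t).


M = Me + (M0 - Me) * e^(-k*t)
  = 13 + (30 - 13) * e^(-0.015*277)
  = 13 + 17 * e^(-4.155)
  = 13 + 17 * 0.01569
  = 13 + 0.2667
  = 13.27%


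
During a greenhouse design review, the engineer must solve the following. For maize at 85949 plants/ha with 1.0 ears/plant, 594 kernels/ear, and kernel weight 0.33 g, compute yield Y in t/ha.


Y = density * ears * kernels * kw
  = 85949 * 1.0 * 594 * 0.33 g/ha
  = 16847722.98 g/ha
  = 16847.72 kg/ha = 16.85 t/ha


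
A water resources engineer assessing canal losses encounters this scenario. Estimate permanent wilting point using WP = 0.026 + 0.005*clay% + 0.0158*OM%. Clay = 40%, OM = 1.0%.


WP = 0.026 + 0.005*40 + 0.0158*1.0
   = 0.026 + 0.2000 + 0.0158
   = 0.2418


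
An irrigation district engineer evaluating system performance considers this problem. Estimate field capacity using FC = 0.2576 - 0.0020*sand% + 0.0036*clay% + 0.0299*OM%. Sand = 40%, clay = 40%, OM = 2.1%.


FC = 0.2576 - 0.0020*40 + 0.0036*40 + 0.0299*2.1
   = 0.2576 - 0.0800 + 0.1440 + 0.0628
   = 0.3844


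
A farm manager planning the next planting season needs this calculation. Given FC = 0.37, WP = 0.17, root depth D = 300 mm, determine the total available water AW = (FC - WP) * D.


AW = (FC - WP) * D
   = (0.37 - 0.17) * 300
   = 0.20 * 300
   = 60 mm


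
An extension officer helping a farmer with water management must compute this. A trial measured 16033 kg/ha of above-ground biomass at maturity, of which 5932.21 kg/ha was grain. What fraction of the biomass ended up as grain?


HI = grain_yield / biomass
   = 5932.21 / 16033
   = 0.37


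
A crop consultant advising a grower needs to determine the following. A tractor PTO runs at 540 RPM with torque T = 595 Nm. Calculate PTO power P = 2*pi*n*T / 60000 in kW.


P = 2*pi*n*T / 60000
  = 2*pi * 540 * 595 / 60000
  = 2018787.44 / 60000
  = 33.65 kW


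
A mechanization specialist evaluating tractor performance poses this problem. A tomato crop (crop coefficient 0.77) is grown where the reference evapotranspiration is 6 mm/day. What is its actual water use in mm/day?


ETc = Kc * ET0
    = 0.77 * 6
    = 4.62 mm/day


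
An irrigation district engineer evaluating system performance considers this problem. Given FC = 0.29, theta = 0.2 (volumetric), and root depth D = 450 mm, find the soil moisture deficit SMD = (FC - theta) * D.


SMD = (FC - theta) * D
    = (0.29 - 0.2) * 450
    = 0.090 * 450
    = 40.50 mm


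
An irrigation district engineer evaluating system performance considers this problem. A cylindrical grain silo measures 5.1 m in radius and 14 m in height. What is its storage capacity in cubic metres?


V = pi * r^2 * h
  = pi * 5.1^2 * 14
  = pi * 26.01 * 14
  = 1143.98 m^3


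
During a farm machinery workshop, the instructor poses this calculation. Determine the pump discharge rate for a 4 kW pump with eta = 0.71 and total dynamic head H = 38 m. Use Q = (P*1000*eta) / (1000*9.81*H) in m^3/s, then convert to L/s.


Q = (P * 1000 * eta) / (rho * g * H)
  = (4 * 1000 * 0.71) / (1000 * 9.81 * 38)
  = 2840 / 372780
  = 0.00762 m^3/s = 7.62 L/s


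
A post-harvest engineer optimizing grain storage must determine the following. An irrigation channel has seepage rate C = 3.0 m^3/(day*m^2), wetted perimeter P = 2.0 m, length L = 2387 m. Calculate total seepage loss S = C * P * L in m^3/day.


S = C * P * L
  = 3.0 * 2.0 * 2387
  = 14322 m^3/day


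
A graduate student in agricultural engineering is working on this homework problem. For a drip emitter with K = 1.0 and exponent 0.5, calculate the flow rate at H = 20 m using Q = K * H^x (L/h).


Q = K * H^x
  = 1.0 * 20^0.5
  = 1.0 * 4.4721
  = 4.47 L/h


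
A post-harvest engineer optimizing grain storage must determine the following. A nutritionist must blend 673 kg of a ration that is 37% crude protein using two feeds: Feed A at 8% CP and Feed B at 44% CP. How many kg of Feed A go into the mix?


parts_A = CP_b - target = 44 - 37 = 7
parts_B = target - CP_a = 37 - 8 = 29
total_parts = 7 + 29 = 36
Feed A = 673 * 7 / 36 = 130.86 kg
Feed B = 673 * 29 / 36 = 542.14 kg

130.86 kg


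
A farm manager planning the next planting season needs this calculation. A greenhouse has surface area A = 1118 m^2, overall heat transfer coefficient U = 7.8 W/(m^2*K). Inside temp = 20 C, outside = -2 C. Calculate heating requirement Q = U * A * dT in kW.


dT = 20 - (-2) = 22 K
Q = U * A * dT
  = 7.8 * 1118 * 22
  = 191848.80 W = 191.85 kW


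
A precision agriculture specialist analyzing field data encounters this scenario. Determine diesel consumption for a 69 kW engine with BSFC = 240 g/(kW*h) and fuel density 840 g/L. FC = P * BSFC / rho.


FC = P * BSFC / rho_fuel
   = 69 * 240 / 840
   = 16560 / 840
   = 19.71 L/h


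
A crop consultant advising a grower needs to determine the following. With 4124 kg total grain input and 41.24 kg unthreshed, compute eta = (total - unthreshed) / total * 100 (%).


eta = (total - unthreshed) / total * 100
    = (4124 - 41.24) / 4124 * 100
    = 4082.76 / 4124 * 100
    = 99%


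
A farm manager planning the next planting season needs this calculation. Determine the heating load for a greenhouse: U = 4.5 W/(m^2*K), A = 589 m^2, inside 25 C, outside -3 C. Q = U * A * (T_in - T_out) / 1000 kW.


dT = 25 - (-3) = 28 K
Q = U * A * dT
  = 4.5 * 589 * 28
  = 74214 W = 74.21 kW


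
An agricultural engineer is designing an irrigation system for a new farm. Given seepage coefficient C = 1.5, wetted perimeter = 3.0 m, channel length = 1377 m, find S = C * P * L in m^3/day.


S = C * P * L
  = 1.5 * 3.0 * 1377
  = 6196.50 m^3/day


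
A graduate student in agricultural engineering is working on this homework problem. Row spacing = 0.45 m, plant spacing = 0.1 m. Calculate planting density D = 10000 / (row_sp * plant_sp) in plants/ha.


D = 10000 / (row_sp * plant_sp)
  = 10000 / (0.45 * 0.1)
  = 10000 / 0.0450
  = 222222.22 plants/ha


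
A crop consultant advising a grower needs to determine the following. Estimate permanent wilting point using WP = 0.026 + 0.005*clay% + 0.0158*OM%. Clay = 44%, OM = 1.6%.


WP = 0.026 + 0.005*44 + 0.0158*1.6
   = 0.026 + 0.2200 + 0.0253
   = 0.2713


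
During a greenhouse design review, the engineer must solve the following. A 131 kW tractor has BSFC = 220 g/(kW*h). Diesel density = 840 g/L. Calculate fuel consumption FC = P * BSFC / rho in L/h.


FC = P * BSFC / rho_fuel
   = 131 * 220 / 840
   = 28820 / 840
   = 34.31 L/h


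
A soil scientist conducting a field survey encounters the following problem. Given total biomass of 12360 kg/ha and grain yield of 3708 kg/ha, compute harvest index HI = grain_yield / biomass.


HI = grain_yield / biomass
   = 3708 / 12360
   = 0.30


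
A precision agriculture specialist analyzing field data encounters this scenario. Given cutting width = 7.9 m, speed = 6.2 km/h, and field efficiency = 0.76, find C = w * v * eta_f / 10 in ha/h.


C = w * v * eta_f / 10
  = 7.9 * 6.2 * 0.76 / 10
  = 37.22 / 10
  = 3.72 ha/h


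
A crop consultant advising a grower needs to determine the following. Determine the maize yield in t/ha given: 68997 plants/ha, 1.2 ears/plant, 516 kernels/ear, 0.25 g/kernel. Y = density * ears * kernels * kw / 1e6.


Y = density * ears * kernels * kw
  = 68997 * 1.2 * 516 * 0.25 g/ha
  = 10680735.60 g/ha
  = 10680.74 kg/ha = 10.68 t/ha


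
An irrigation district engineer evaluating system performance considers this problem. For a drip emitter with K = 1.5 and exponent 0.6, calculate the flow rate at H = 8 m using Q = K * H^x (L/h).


Q = K * H^x
  = 1.5 * 8^0.6
  = 1.5 * 3.4822
  = 5.22 L/h


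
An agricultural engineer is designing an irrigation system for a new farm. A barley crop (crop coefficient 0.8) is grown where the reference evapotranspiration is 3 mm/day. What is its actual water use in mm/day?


ETc = Kc * ET0
    = 0.8 * 3
    = 2.40 mm/day


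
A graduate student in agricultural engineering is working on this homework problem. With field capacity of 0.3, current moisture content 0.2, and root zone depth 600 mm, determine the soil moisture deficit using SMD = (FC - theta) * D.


SMD = (FC - theta) * D
    = (0.3 - 0.2) * 600
    = 0.100 * 600
    = 60 mm


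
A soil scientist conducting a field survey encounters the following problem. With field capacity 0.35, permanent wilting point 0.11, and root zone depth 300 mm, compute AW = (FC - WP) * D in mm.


AW = (FC - WP) * D
   = (0.35 - 0.11) * 300
   = 0.24 * 300
   = 72 mm


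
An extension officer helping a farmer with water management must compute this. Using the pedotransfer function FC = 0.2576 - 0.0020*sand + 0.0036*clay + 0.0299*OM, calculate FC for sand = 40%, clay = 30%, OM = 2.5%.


FC = 0.2576 - 0.0020*40 + 0.0036*30 + 0.0299*2.5
   = 0.2576 - 0.0800 + 0.1080 + 0.0748
   = 0.3604


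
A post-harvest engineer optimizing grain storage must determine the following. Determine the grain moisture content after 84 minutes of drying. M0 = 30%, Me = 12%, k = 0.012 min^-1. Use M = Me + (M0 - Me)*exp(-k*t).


M = Me + (M0 - Me) * e^(-k*t)
  = 12 + (30 - 12) * e^(-0.012*84)
  = 12 + 18 * e^(-1.008)
  = 12 + 18 * 0.36495
  = 12 + 6.5691
  = 18.57%


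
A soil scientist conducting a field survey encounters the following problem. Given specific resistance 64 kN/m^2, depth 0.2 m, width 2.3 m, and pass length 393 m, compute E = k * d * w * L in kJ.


E = k * d * w * L
  = 64 * 0.2 * 2.3 * 393
  = 11569.92 kJ


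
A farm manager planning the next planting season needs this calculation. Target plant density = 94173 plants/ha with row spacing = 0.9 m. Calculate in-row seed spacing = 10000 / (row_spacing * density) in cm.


spacing = 10000 / (row_sp * density)
        = 10000 / (0.9 * 94173)
        = 10000 / 84755.70
        = 0.11799 m = 11.80 cm


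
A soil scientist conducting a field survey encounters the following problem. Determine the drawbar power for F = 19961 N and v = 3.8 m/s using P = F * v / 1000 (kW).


P = F * v / 1000
  = 19961 * 3.8 / 1000
  = 75851.80 / 1000
  = 75.85 kW


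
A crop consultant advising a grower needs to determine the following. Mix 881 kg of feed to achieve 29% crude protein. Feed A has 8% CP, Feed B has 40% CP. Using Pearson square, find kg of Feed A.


parts_A = CP_b - target = 40 - 29 = 11
parts_B = target - CP_a = 29 - 8 = 21
total_parts = 11 + 21 = 32
Feed A = 881 * 11 / 32 = 302.84 kg
Feed B = 881 * 21 / 32 = 578.16 kg

302.84 kg


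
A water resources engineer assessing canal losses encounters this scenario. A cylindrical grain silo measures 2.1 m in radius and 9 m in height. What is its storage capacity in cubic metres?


V = pi * r^2 * h
  = pi * 2.1^2 * 9
  = pi * 4.41 * 9
  = 124.69 m^3


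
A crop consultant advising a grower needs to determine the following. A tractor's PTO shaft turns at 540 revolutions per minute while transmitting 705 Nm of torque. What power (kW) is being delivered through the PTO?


P = 2*pi*n*T / 60000
  = 2*pi * 540 * 705 / 60000
  = 2392008.65 / 60000
  = 39.87 kW


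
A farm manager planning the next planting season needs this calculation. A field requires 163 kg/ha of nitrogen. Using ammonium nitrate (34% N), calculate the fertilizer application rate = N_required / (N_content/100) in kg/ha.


Rate = N_required / (N_content / 100)
     = 163 / (34 / 100)
     = 163 / 0.34
     = 479.41 kg/ha


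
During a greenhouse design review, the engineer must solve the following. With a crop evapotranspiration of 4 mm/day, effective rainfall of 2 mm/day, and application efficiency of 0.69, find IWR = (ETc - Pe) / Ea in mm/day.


IWR = (ETc - Pe) / Ea
    = (4 - 2) / 0.69
    = 2 / 0.69
    = 2.90 mm/day


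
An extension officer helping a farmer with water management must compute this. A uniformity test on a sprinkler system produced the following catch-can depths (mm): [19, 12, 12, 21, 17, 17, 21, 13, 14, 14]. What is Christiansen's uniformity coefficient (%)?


xbar = 160 / 10 = 16
sum|xi - xbar| = 30
CU = 100 * (1 - 30 / (10 * 16))
   = 100 * (1 - 0.1875)
   = 81.25%


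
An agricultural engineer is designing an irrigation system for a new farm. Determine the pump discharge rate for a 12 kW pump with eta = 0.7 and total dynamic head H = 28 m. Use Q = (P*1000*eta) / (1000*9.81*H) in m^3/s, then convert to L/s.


Q = (P * 1000 * eta) / (rho * g * H)
  = (12 * 1000 * 0.7) / (1000 * 9.81 * 28)
  = 8400 / 274680
  = 0.03058 m^3/s = 30.58 L/s


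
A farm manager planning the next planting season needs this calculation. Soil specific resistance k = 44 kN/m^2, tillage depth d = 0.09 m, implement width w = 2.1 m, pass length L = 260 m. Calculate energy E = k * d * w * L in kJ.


E = k * d * w * L
  = 44 * 0.09 * 2.1 * 260
  = 2162.16 kJ


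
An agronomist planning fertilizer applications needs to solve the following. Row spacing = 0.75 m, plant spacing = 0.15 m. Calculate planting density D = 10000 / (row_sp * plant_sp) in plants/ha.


D = 10000 / (row_sp * plant_sp)
  = 10000 / (0.75 * 0.15)
  = 10000 / 0.1125
  = 88888.89 plants/ha


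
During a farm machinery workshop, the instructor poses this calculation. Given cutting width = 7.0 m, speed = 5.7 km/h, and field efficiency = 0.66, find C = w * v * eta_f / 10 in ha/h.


C = w * v * eta_f / 10
  = 7.0 * 5.7 * 0.66 / 10
  = 26.33 / 10
  = 2.63 ha/h


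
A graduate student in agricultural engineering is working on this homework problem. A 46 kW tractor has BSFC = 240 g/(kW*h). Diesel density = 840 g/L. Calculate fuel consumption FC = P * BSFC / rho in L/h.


FC = P * BSFC / rho_fuel
   = 46 * 240 / 840
   = 11040 / 840
   = 13.14 L/h


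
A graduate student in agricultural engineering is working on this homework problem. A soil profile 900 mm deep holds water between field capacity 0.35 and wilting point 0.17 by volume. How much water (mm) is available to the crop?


AW = (FC - WP) * D
   = (0.35 - 0.17) * 900
   = 0.18 * 900
   = 162 mm


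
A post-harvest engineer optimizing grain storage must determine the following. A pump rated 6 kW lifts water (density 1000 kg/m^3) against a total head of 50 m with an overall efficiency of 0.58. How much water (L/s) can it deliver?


Q = (P * 1000 * eta) / (rho * g * H)
  = (6 * 1000 * 0.58) / (1000 * 9.81 * 50)
  = 3480 / 490500
  = 0.00709 m^3/s = 7.09 L/s


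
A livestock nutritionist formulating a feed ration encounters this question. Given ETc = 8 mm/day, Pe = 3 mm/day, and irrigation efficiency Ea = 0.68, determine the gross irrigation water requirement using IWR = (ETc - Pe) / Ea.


IWR = (ETc - Pe) / Ea
    = (8 - 3) / 0.68
    = 5 / 0.68
    = 7.35 mm/day


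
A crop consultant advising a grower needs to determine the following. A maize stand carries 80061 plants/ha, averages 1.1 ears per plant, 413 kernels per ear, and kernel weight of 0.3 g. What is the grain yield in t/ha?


Y = density * ears * kernels * kw
  = 80061 * 1.1 * 413 * 0.3 g/ha
  = 10911513.69 g/ha
  = 10911.51 kg/ha = 10.91 t/ha


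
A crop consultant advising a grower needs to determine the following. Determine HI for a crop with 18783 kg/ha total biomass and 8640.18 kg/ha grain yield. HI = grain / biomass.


HI = grain_yield / biomass
   = 8640.18 / 18783
   = 0.46


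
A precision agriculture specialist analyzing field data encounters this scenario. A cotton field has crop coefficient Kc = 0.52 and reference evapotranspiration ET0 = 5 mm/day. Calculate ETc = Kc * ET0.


ETc = Kc * ET0
    = 0.52 * 5
    = 2.60 mm/day


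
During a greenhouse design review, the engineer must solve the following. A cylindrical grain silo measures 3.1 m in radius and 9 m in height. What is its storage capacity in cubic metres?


V = pi * r^2 * h
  = pi * 3.1^2 * 9
  = pi * 9.61 * 9
  = 271.72 m^3


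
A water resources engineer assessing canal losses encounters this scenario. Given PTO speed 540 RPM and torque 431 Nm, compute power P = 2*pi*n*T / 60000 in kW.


P = 2*pi*n*T / 60000
  = 2*pi * 540 * 431 / 60000
  = 1462348.55 / 60000
  = 24.37 kW


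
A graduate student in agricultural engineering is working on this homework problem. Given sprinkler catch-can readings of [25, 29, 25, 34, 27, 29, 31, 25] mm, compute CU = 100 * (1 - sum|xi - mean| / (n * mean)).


xbar = 225 / 8 = 28.125
sum|xi - xbar| = 21
CU = 100 * (1 - 21 / (8 * 28.125))
   = 100 * (1 - 0.0933)
   = 90.67%


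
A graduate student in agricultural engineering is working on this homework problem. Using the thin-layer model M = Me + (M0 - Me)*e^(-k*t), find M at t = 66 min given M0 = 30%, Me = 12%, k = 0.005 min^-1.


M = Me + (M0 - Me) * e^(-k*t)
  = 12 + (30 - 12) * e^(-0.005*66)
  = 12 + 18 * e^(-0.330)
  = 12 + 18 * 0.71892
  = 12 + 12.9406
  = 24.94%


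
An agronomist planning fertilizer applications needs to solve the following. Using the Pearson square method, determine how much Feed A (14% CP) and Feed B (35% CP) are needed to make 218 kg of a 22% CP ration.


parts_A = CP_b - target = 35 - 22 = 13
parts_B = target - CP_a = 22 - 14 = 8
total_parts = 13 + 8 = 21
Feed A = 218 * 13 / 21 = 134.95 kg
Feed B = 218 * 8 / 21 = 83.05 kg

134.95 kg


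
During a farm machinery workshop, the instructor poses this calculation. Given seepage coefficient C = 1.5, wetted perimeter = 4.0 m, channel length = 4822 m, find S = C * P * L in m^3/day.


S = C * P * L
  = 1.5 * 4.0 * 4822
  = 28932 m^3/day


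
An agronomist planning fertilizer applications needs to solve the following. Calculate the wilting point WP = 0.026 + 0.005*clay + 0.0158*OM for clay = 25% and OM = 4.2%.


WP = 0.026 + 0.005*25 + 0.0158*4.2
   = 0.026 + 0.1250 + 0.0664
   = 0.2174


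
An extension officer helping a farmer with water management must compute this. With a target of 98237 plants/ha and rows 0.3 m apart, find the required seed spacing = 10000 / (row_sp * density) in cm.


spacing = 10000 / (row_sp * density)
        = 10000 / (0.3 * 98237)
        = 10000 / 29471.10
        = 0.33932 m = 33.93 cm


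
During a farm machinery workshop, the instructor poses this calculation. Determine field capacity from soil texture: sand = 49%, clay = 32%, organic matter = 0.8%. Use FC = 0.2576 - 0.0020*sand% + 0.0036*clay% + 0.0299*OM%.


FC = 0.2576 - 0.0020*49 + 0.0036*32 + 0.0299*0.8
   = 0.2576 - 0.0980 + 0.1152 + 0.0239
   = 0.2987


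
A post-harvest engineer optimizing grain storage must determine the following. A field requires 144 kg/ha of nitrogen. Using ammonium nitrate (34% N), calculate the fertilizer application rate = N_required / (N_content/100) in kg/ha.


Rate = N_required / (N_content / 100)
     = 144 / (34 / 100)
     = 144 / 0.34
     = 423.53 kg/ha


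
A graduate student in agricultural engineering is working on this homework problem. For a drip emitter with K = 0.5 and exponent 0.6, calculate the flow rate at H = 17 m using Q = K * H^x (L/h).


Q = K * H^x
  = 0.5 * 17^0.6
  = 0.5 * 5.4736
  = 2.74 L/h


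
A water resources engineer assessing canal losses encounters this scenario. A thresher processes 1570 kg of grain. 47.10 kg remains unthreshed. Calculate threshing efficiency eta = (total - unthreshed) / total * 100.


eta = (total - unthreshed) / total * 100
    = (1570 - 47.10) / 1570 * 100
    = 1522.90 / 1570 * 100
    = 97%


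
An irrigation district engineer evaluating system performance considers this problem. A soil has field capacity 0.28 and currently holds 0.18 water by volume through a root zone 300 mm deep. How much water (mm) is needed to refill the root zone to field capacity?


SMD = (FC - theta) * D
    = (0.28 - 0.18) * 300
    = 0.100 * 300
    = 30 mm


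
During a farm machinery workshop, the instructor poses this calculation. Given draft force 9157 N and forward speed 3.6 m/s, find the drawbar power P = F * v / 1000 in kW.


P = F * v / 1000
  = 9157 * 3.6 / 1000
  = 32965.20 / 1000
  = 32.97 kW


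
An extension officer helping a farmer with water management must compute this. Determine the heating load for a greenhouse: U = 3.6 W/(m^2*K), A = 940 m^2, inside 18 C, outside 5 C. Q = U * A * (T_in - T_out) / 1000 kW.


dT = 18 - (5) = 13 K
Q = U * A * dT
  = 3.6 * 940 * 13
  = 43992 W = 43.99 kW


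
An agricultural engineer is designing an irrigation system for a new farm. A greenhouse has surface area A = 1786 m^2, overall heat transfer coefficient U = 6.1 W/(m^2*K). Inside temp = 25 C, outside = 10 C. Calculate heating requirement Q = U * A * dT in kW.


dT = 25 - (10) = 15 K
Q = U * A * dT
  = 6.1 * 1786 * 15
  = 163419 W = 163.42 kW


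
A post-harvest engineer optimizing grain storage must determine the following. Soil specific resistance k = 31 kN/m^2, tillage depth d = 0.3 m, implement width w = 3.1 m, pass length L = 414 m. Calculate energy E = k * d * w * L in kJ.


E = k * d * w * L
  = 31 * 0.3 * 3.1 * 414
  = 11935.62 kJ


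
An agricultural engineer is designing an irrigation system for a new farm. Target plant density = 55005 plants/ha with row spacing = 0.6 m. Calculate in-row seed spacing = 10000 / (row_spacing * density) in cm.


spacing = 10000 / (row_sp * density)
        = 10000 / (0.6 * 55005)
        = 10000 / 33003
        = 0.30300 m = 30.30 cm


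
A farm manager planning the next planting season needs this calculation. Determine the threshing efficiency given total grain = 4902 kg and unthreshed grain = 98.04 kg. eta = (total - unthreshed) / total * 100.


eta = (total - unthreshed) / total * 100
    = (4902 - 98.04) / 4902 * 100
    = 4803.96 / 4902 * 100
    = 98%


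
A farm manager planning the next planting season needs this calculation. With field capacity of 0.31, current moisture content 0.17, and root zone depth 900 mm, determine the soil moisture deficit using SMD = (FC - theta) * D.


SMD = (FC - theta) * D
    = (0.31 - 0.17) * 900
    = 0.140 * 900
    = 126 mm


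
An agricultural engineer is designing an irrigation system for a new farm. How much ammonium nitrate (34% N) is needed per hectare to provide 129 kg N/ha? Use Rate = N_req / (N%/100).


Rate = N_required / (N_content / 100)
     = 129 / (34 / 100)
     = 129 / 0.34
     = 379.41 kg/ha


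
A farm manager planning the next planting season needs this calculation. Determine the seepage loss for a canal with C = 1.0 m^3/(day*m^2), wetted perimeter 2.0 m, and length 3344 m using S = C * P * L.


S = C * P * L
  = 1.0 * 2.0 * 3344
  = 6688 m^3/day


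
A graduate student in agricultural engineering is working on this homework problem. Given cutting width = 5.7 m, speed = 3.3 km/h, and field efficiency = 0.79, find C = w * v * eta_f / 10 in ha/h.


C = w * v * eta_f / 10
  = 5.7 * 3.3 * 0.79 / 10
  = 14.86 / 10
  = 1.49 ha/h


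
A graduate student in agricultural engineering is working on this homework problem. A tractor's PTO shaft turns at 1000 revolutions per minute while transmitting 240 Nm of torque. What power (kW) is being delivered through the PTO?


P = 2*pi*n*T / 60000
  = 2*pi * 1000 * 240 / 60000
  = 1507964.47 / 60000
  = 25.13 kW


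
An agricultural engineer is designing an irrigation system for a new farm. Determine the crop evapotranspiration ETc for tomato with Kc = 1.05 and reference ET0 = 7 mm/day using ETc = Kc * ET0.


ETc = Kc * ET0
    = 1.05 * 7
    = 7.35 mm/day


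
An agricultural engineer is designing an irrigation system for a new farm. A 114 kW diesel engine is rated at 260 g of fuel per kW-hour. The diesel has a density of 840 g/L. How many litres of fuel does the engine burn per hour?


FC = P * BSFC / rho_fuel
   = 114 * 260 / 840
   = 29640 / 840
   = 35.29 L/h


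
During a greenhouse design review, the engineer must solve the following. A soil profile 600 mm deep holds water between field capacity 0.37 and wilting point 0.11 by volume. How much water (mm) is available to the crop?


AW = (FC - WP) * D
   = (0.37 - 0.11) * 600
   = 0.26 * 600
   = 156 mm


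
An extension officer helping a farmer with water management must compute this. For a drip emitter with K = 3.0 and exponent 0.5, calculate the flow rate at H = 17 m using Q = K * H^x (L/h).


Q = K * H^x
  = 3.0 * 17^0.5
  = 3.0 * 4.1231
  = 12.37 L/h


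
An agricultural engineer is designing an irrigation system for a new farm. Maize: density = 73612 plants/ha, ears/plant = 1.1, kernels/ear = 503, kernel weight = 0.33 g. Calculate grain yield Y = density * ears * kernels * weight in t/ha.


Y = density * ears * kernels * kw
  = 73612 * 1.1 * 503 * 0.33 g/ha
  = 13440741.47 g/ha
  = 13440.74 kg/ha = 13.44 t/ha


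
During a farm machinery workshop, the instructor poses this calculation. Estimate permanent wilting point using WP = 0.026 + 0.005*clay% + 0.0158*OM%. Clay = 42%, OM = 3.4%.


WP = 0.026 + 0.005*42 + 0.0158*3.4
   = 0.026 + 0.2100 + 0.0537
   = 0.2897


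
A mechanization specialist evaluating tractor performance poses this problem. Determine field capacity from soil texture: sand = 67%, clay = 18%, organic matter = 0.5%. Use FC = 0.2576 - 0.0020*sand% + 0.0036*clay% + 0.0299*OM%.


FC = 0.2576 - 0.0020*67 + 0.0036*18 + 0.0299*0.5
   = 0.2576 - 0.1340 + 0.0648 + 0.0150
   = 0.2034


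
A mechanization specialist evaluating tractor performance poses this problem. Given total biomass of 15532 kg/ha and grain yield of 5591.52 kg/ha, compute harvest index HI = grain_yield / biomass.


HI = grain_yield / biomass
   = 5591.52 / 15532
   = 0.36


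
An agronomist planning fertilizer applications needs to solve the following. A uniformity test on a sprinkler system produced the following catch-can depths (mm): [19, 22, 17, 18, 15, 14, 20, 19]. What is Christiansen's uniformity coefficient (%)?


xbar = 144 / 8 = 18
sum|xi - xbar| = 16
CU = 100 * (1 - 16 / (8 * 18))
   = 100 * (1 - 0.1111)
   = 88.89%


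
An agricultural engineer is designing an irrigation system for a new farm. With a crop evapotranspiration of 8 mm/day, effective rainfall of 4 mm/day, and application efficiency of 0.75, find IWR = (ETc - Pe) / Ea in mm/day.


IWR = (ETc - Pe) / Ea
    = (8 - 4) / 0.75
    = 4 / 0.75
    = 5.33 mm/day


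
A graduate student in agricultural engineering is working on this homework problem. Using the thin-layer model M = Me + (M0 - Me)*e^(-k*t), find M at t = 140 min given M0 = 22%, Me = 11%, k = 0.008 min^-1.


M = Me + (M0 - Me) * e^(-k*t)
  = 11 + (22 - 11) * e^(-0.008*140)
  = 11 + 11 * e^(-1.120)
  = 11 + 11 * 0.32628
  = 11 + 3.5891
  = 14.59%


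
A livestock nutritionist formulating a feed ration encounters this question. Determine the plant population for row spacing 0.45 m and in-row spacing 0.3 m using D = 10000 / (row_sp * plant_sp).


D = 10000 / (row_sp * plant_sp)
  = 10000 / (0.45 * 0.3)
  = 10000 / 0.1350
  = 74074.07 plants/ha


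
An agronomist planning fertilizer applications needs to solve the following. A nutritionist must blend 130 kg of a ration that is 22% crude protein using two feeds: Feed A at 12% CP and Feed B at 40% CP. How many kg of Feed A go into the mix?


parts_A = CP_b - target = 40 - 22 = 18
parts_B = target - CP_a = 22 - 12 = 10
total_parts = 18 + 10 = 28
Feed A = 130 * 18 / 28 = 83.57 kg
Feed B = 130 * 10 / 28 = 46.43 kg

83.57 kg


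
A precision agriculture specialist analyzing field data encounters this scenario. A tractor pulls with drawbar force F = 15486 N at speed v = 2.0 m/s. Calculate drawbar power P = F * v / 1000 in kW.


P = F * v / 1000
  = 15486 * 2.0 / 1000
  = 30972 / 1000
  = 30.97 kW


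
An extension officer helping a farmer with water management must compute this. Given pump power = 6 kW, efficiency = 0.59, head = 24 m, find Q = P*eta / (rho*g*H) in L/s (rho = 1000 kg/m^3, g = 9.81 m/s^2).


Q = (P * 1000 * eta) / (rho * g * H)
  = (6 * 1000 * 0.59) / (1000 * 9.81 * 24)
  = 3540 / 235440
  = 0.01504 m^3/s = 15.04 L/s


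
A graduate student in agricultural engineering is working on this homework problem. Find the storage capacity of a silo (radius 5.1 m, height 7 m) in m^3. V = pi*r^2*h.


V = pi * r^2 * h
  = pi * 5.1^2 * 7
  = pi * 26.01 * 7
  = 571.99 m^3


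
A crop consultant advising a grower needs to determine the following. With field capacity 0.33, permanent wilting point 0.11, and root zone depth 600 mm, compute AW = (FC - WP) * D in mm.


AW = (FC - WP) * D
   = (0.33 - 0.11) * 600
   = 0.22 * 600
   = 132 mm


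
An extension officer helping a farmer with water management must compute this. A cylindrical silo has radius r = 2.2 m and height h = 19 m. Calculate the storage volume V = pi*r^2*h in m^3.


V = pi * r^2 * h
  = pi * 2.2^2 * 19
  = pi * 4.84 * 19
  = 288.90 m^3


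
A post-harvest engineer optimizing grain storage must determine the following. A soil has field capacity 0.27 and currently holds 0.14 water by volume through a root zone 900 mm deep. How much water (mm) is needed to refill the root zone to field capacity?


SMD = (FC - theta) * D
    = (0.27 - 0.14) * 900
    = 0.130 * 900
    = 117 mm


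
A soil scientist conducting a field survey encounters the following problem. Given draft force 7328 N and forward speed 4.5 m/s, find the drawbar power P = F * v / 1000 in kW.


P = F * v / 1000
  = 7328 * 4.5 / 1000
  = 32976 / 1000
  = 32.98 kW
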